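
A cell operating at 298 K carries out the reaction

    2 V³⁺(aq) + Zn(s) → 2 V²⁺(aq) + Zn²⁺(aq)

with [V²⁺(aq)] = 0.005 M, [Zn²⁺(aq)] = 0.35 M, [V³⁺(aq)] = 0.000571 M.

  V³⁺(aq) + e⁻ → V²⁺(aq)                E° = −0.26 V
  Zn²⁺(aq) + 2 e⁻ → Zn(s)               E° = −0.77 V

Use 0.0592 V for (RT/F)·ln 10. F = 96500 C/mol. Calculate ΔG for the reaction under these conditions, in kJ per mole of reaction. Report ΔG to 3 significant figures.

E°cell = −0.26 − (−0.77) = +0.51 V; the balanced reaction transfers n = 2 electrons.
The reaction quotient is ([V²⁺(aq)]^2·[Zn²⁺(aq)]) / [V³⁺(aq)]^2 = 26.8; by Nernst, E = +0.51 − (0.0592/2)(1.429) = +0.4677 V.
ΔG = −nFE = −(2)(96500)(+0.4677) J/mol = −90.3 kJ/mol.

−90.3 kJ/mol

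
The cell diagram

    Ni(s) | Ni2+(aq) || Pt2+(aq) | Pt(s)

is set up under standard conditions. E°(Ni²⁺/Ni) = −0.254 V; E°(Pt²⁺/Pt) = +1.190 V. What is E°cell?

+1.444 V

By convention the left-hand electrode in cell notation is the anode (oxidation) and the right-hand electrode is the cathode (reduction).
E°cell = E°(right) − E°(left) = +1.190 − (−0.254) = +1.444 V.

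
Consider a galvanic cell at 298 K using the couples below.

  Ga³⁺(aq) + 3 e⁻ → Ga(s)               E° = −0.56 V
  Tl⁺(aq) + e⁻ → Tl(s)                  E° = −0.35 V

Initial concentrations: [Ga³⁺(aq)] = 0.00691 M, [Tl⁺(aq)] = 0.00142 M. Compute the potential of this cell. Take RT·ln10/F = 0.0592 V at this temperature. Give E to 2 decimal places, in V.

+0.08 V

The Tl⁺/Tl couple has the more positive E°, so it is the cathode; Ga³⁺/Ga is the anode.
E°cell = E°cat − E°an = −0.35 − (−0.56) = +0.21 V; n = 3.
For the overall reaction 3 Tl⁺(aq) + Ga(s) → 3 Tl(s) + Ga³⁺(aq), Q = [Ga³⁺(aq)] / [Tl⁺(aq)]^3 = 2.41×10^6, giving log Q = 6.383.
By the Nernst equation, E = +0.21 − (0.0592/3)·(6.383) = +0.08 V.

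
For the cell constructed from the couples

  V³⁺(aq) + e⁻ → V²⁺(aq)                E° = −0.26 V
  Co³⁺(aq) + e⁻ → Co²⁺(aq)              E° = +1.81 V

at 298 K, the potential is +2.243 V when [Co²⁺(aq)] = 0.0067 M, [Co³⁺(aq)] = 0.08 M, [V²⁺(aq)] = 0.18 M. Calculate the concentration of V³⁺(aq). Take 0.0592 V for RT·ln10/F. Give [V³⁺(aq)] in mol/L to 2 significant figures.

Co³⁺/Co²⁺ is the cathode (higher E°); E°cell = +1.81 − (−0.26) = +2.07 V with n = 1.
Rearranging E = E° − (0.0592/n)·log Q gives log Q = 1(+2.07 − (+2.243))/0.0592 = −2.922.
For Co³⁺(aq) + V²⁺(aq) → Co²⁺(aq) + V³⁺(aq), the reaction quotient is Q = ([Co²⁺(aq)]·[V³⁺(aq)]) / ([Co³⁺(aq)]·[V²⁺(aq)]).
Solving for the unknown gives log [V³⁺(aq)] = −2.590, so [V³⁺(aq)] ≈ 0.0026 M.

0.0026 M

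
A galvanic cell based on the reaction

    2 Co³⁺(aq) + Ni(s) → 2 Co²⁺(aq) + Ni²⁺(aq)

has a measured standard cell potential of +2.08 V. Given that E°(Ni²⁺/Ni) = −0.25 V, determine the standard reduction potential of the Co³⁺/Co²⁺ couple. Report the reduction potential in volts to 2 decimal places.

+1.83 V

In the reaction as written the Co³⁺/Co²⁺ couple is reduced (cathode) and Ni²⁺/Ni is oxidized (anode), so E°cell = E°(Co³⁺/Co²⁺) − E°(Ni²⁺/Ni).
E°(Co³⁺/Co²⁺) = E°cell + E°(anode) = +2.08 + (−0.25) = +1.83 V.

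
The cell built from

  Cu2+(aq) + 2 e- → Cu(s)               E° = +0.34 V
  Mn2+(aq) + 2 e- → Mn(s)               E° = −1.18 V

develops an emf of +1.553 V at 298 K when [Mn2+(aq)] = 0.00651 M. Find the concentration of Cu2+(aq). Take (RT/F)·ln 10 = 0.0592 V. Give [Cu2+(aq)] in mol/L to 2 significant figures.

0.085 M

Cu²⁺/Cu is the cathode (higher E°); E°cell = +0.34 − (−1.18) = +1.52 V with n = 2.
Since E = E° − (0.0592/n)·log Q, log Q = n(E° − E)/0.0592 = −1.115.
Balancing electrons gives Cu2+(aq) + Mn(s) → Cu(s) + Mn2+(aq); thus Q = [Mn2+(aq)] / [Cu2+(aq)].
Isolating [Cu2+(aq)] in Q = 10^{−1.115} yields log [Cu2+(aq)] = −1.071, i.e. 0.085 M.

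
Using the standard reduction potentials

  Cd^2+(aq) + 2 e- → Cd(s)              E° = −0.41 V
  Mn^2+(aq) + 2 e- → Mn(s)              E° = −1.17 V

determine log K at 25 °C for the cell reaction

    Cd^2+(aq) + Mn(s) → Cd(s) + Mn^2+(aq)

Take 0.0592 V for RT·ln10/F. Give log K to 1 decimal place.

The Cd²⁺/Cd couple is reduced (cathode); E°cell = −0.41 − (−1.17) = +0.76 V with n = 2.
At equilibrium E = 0, so log K = nE°cell / 0.0592 = (2)(+0.76) / 0.0592 = 25.7.

log K = 25.7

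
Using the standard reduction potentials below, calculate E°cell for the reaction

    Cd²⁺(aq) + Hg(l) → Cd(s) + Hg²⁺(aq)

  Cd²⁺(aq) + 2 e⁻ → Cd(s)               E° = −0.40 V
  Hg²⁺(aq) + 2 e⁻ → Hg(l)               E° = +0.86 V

−1.26 V

In the reaction as written, Cd²⁺(aq) is reduced (cathode) and Hg²⁺(aq) is produced by oxidation at the anode.
E°cell = E°(cathode) − E°(anode) = −0.40 − (+0.86) = −1.26 V.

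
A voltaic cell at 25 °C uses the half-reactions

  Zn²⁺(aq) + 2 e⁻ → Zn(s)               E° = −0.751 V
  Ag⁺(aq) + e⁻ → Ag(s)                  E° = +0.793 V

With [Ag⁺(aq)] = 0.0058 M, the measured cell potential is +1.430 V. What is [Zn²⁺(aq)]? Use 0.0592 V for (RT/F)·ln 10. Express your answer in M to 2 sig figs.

With Ag⁺/Ag at the cathode and Zn²⁺/Zn at the anode, E°cell = +0.793 − (−0.751) = +1.544 V (n = 2).
Since E = E° − (0.0592/n)·log Q, log Q = n(E° − E)/0.0592 = 3.851.
For 2 Ag⁺(aq) + Zn(s) → 2 Ag(s) + Zn²⁺(aq), the reaction quotient is Q = [Zn²⁺(aq)] / [Ag⁺(aq)]^2.
Substituting the known concentrations and solving, log [Zn²⁺(aq)] = −0.622 and [Zn²⁺(aq)] = 0.24 M.

0.24 M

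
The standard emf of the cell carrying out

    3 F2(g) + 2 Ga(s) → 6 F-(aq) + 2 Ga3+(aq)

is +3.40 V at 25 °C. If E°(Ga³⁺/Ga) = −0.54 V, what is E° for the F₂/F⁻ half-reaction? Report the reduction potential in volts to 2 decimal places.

In the reaction as written the F₂/F⁻ couple is reduced (cathode) and Ga³⁺/Ga is oxidized (anode), so E°cell = E°(F₂/F⁻) − E°(Ga³⁺/Ga).
E°(F₂/F⁻) = E°cell + E°(anode) = +3.40 + (−0.54) = +2.86 V.

+2.86 V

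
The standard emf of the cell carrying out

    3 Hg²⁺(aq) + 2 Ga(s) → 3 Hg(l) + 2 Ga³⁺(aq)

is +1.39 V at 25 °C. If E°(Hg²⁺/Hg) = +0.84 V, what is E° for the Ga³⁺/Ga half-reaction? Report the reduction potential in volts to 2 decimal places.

In the reaction as written the Hg²⁺/Hg couple is reduced (cathode) and Ga³⁺/Ga is oxidized (anode), so E°cell = E°(Hg²⁺/Hg) − E°(Ga³⁺/Ga).
E°(Ga³⁺/Ga) = E°(cathode) − E°cell = +0.84 − (+1.39) = −0.55 V.

−0.55 V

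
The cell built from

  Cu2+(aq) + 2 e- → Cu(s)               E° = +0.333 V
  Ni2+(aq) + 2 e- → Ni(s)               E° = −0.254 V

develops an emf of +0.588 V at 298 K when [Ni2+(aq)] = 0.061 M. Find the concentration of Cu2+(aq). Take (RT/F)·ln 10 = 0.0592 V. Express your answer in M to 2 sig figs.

The Cu²⁺/Cu couple has the larger reduction potential, so it is the cathode: E°cell = +0.333 − (−0.254) = +0.587 V and n = 2.
Rearranging E = E° − (0.0592/n)·log Q gives log Q = 2(+0.587 − (+0.588))/0.0592 = −0.034.
The balanced reaction is Cu2+(aq) + Ni(s) → Cu(s) + Ni2+(aq), so Q = [Ni2+(aq)] / [Cu2+(aq)].
Substituting the known concentrations and solving, log [Cu2+(aq)] = −1.181 and [Cu2+(aq)] = 0.066 M.

0.066 M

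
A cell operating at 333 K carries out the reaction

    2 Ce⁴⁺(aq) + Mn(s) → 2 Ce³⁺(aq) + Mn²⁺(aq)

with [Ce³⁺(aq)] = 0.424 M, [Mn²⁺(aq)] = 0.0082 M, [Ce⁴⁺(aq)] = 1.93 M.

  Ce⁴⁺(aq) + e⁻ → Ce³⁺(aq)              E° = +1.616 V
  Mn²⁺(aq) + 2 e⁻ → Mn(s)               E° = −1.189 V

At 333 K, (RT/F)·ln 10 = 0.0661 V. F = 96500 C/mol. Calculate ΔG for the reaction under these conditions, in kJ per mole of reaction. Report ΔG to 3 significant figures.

−563 kJ/mol

With Ce⁴⁺/Ce³⁺ reduced at the cathode, E°cell = +1.616 − (−1.189) = +2.805 V and n = 2.
Here Q = ([Ce³⁺(aq)]^2·[Mn²⁺(aq)]) / [Ce⁴⁺(aq)]^2 = 0.000396 (log Q = −3.403), giving E = +2.805 − (0.0661/2)·(−3.403) = +2.9175 V.
ΔG = −nFE = −(2)(96500)(+2.9175) J/mol = −563 kJ/mol.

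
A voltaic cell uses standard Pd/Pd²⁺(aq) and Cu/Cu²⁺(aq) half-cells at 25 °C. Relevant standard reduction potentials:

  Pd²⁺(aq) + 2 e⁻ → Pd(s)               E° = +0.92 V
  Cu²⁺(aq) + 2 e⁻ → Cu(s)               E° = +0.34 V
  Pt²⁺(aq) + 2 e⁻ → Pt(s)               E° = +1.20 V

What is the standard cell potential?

+0.58 V

The Pd²⁺/Pd couple has the higher E°, so Pd ion is reduced (cathode) and Cu is oxidized (anode).
E°cell = E°(cathode) − E°(anode) = +0.92 − (+0.34) = +0.58 V.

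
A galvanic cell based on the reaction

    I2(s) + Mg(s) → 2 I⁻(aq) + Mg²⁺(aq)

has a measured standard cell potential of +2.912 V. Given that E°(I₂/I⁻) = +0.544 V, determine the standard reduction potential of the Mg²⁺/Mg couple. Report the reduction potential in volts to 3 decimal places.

−2.368 V

In the reaction as written the I₂/I⁻ couple is reduced (cathode) and Mg²⁺/Mg is oxidized (anode), so E°cell = E°(I₂/I⁻) − E°(Mg²⁺/Mg).
E°(Mg²⁺/Mg) = E°(cathode) − E°cell = +0.544 − (+2.912) = −2.368 V.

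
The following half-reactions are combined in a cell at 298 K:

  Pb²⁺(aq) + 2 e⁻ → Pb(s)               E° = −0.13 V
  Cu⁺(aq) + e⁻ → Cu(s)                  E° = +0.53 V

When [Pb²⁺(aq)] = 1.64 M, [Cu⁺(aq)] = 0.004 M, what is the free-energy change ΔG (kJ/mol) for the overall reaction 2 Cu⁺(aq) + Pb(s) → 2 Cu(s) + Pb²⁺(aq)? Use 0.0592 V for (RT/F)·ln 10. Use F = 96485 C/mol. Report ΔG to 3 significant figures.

E°cell = +0.53 − (−0.13) = +0.66 V; the balanced reaction transfers n = 2 electrons.
Q = [Pb²⁺(aq)] / [Cu⁺(aq)]^2 = 1.02×10^5, so log Q = 5.011 and E = +0.66 − (0.0592/2)(5.011) = +0.5117 V.
Then ΔG = −nFE = −2 × 96485 × +0.5117 J/mol = −98.7 kJ/mol.

−98.7 kJ/mol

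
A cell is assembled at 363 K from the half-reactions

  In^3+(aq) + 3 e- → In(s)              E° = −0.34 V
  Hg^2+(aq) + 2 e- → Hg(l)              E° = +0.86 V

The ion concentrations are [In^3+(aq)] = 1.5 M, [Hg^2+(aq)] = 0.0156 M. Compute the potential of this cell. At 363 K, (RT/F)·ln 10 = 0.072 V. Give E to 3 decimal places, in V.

+1.131 V

Since E°(Hg²⁺/Hg) > E°(In³⁺/In), Hg²⁺/Hg serves as the cathode.
E°cell = +0.86 − (−0.34) = +1.20 V, with n = 6 electrons transferred.
The balanced reaction is 3 Hg^2+(aq) + 2 In(s) → 3 Hg(l) + 2 In^3+(aq), so Q = [In^3+(aq)]^2 / [Hg^2+(aq)]^3 = 5.93×10^5 and log Q = 5.773.
Applying E = E° − (RT ln10/nF)·log Q gives +1.20 − (0.072/6)(5.773) = +1.131 V.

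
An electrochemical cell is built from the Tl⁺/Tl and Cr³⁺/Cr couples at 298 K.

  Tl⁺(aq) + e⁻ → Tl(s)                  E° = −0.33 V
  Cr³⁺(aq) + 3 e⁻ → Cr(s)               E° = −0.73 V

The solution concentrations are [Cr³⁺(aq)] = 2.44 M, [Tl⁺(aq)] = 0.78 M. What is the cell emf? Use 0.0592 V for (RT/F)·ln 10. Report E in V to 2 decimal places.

Tl⁺/Tl is reduced (cathode, E° = −0.33 V) and Cr³⁺/Cr is oxidized (anode).
E°cell = −0.33 − (−0.73) = +0.40 V, with n = 3 electrons transferred.
For the overall reaction 3 Tl⁺(aq) + Cr(s) → 3 Tl(s) + Cr³⁺(aq), Q = [Cr³⁺(aq)] / [Tl⁺(aq)]^3 = 5.14, giving log Q = 0.711.
Applying E = E° − (RT ln10/nF)·log Q gives +0.40 − (0.0592/3)(0.711) = +0.39 V.

+0.39 V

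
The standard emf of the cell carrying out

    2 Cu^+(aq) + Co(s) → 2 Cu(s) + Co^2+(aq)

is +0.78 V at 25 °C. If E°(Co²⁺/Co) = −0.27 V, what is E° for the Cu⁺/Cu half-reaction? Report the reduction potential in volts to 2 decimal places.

+0.51 V

In the reaction as written the Cu⁺/Cu couple is reduced (cathode) and Co²⁺/Co is oxidized (anode), so E°cell = E°(Cu⁺/Cu) − E°(Co²⁺/Co).
E°(Cu⁺/Cu) = E°cell + E°(anode) = +0.78 + (−0.27) = +0.51 V.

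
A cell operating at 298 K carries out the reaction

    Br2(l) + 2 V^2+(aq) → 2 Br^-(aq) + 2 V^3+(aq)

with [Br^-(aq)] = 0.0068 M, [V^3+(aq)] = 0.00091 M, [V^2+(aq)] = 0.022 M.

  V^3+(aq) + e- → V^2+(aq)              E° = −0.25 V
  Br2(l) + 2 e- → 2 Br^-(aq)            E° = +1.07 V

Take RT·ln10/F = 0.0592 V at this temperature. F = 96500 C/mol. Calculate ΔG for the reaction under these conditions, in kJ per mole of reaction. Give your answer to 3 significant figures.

−295 kJ/mol

E°cell = +1.07 − (−0.25) = +1.32 V; the balanced reaction transfers n = 2 electrons.
The reaction quotient is ([Br^-(aq)]^2·[V^3+(aq)]^2) / [V^2+(aq)]^2 = 7.91×10^−8; by Nernst, E = +1.32 − (0.0592/2)(−7.102) = +1.5302 V.
ΔG = −nFE = −(2)(96500)(+1.5302) J/mol = −295 kJ/mol.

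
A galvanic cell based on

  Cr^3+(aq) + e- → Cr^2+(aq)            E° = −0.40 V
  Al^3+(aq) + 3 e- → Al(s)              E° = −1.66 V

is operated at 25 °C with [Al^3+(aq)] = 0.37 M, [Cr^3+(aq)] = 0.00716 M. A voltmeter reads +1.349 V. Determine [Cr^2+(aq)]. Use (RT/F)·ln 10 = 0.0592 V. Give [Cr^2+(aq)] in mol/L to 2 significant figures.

The Cr³⁺/Cr²⁺ couple has the larger reduction potential, so it is the cathode: E°cell = −0.40 − (−1.66) = +1.26 V and n = 3.
Since E = E° − (0.0592/n)·log Q, log Q = n(E° − E)/0.0592 = −4.510.
Balancing electrons gives 3 Cr^3+(aq) + Al(s) → 3 Cr^2+(aq) + Al^3+(aq); thus Q = ([Cr^2+(aq)]^3·[Al^3+(aq)]) / [Cr^3+(aq)]^3.
Solving for the unknown gives log [Cr^2+(aq)] = −3.504, so [Cr^2+(aq)] ≈ 0.00031 M.

0.00031 M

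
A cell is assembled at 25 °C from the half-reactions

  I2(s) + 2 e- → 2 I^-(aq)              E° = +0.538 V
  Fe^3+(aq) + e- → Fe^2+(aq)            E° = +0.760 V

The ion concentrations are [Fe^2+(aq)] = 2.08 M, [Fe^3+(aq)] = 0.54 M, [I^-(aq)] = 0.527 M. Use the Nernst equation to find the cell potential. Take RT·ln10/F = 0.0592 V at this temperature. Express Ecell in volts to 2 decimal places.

+0.17 V

Since E°(Fe³⁺/Fe²⁺) > E°(I₂/I⁻), Fe³⁺/Fe²⁺ serves as the cathode.
E°cell = +0.760 − (+0.538) = +0.222 V, with n = 2 electrons transferred.
Balancing gives 2 Fe^3+(aq) + 2 I^-(aq) → 2 Fe^2+(aq) + I2(s); hence Q = [Fe^2+(aq)]^2 / ([Fe^3+(aq)]^2·[I^-(aq)]^2) = 53.4 (log Q = 1.728).
E = E° − (0.0592/n)·log Q = +0.222 − (0.0592/2)(1.728) = +0.17 V.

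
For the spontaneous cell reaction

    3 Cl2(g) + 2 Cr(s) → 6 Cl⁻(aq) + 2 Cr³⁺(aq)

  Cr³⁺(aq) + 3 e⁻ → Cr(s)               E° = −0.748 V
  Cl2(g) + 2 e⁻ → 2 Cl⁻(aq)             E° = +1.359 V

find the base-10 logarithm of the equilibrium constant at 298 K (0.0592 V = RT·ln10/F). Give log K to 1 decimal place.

log K = 213.5

The Cl₂/Cl⁻ couple is reduced (cathode); E°cell = +1.359 − (−0.748) = +2.107 V with n = 6.
At equilibrium E = 0, so log K = nE°cell / 0.0592 = (6)(+2.107) / 0.0592 = 213.5.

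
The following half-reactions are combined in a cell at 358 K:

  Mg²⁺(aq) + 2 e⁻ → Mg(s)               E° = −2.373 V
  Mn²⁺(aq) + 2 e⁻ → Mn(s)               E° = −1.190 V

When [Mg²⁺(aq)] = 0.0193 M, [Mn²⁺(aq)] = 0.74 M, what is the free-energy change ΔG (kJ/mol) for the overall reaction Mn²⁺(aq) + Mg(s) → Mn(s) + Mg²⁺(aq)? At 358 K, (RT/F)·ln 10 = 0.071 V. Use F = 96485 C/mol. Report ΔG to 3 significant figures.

−239 kJ/mol

E°cell = −1.190 − (−2.373) = +1.183 V; the balanced reaction transfers n = 2 electrons.
The reaction quotient is [Mg²⁺(aq)] / [Mn²⁺(aq)] = 0.0261; by Nernst, E = +1.183 − (0.071/2)(−1.584) = +1.2392 V.
Finally ΔG = −nFE = −(2)(96485 C/mol)(+1.2392 V) = −239 kJ/mol.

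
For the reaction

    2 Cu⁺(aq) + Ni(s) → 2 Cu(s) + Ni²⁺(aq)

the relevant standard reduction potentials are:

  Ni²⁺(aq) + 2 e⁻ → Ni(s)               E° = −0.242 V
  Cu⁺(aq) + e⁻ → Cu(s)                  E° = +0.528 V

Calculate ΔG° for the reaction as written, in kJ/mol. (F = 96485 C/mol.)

−149 kJ/mol

In the reaction as written Cu⁺(aq) is reduced, so the Cu⁺/Cu couple is the cathode and Ni²⁺/Ni is the anode.
E°cell = +0.528 − (−0.242) = +0.770 V; balancing electrons gives n = 2.
ΔG° = −nFE°cell = −(2)(96485)(+0.770) J/mol = −149 kJ/mol.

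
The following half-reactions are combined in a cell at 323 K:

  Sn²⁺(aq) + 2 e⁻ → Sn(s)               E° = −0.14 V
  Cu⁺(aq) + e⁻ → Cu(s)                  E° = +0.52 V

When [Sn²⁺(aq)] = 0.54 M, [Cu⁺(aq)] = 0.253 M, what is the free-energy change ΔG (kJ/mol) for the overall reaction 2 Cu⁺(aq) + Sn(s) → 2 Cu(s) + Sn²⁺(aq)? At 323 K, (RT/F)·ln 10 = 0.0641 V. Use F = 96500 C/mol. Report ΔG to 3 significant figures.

With Cu⁺/Cu reduced at the cathode, E°cell = +0.52 − (−0.14) = +0.66 V and n = 2.
Here Q = [Sn²⁺(aq)] / [Cu⁺(aq)]^2 = 8.44 (log Q = 0.926), giving E = +0.66 − (0.0641/2)·(0.926) = +0.6303 V.
Then ΔG = −nFE = −2 × 96500 × +0.6303 J/mol = −122 kJ/mol.

−122 kJ/mol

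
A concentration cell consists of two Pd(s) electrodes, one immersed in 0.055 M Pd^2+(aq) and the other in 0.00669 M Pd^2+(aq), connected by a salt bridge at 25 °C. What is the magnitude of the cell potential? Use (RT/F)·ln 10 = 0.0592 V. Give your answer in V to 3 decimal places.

For a concentration cell E°cell = 0, since both electrodes use the same couple.
The compartment with the higher Pd^2+(aq) concentration (0.055 M) acts as the cathode; ions are reduced there and produced at the dilute (0.00669 M) anode.
With n = 2, Ecell = −(0.0592/2)·log([dilute]/[conc]) = −(0.0592/2)·log(0.00669/0.055) = +0.027 V.

0.027 V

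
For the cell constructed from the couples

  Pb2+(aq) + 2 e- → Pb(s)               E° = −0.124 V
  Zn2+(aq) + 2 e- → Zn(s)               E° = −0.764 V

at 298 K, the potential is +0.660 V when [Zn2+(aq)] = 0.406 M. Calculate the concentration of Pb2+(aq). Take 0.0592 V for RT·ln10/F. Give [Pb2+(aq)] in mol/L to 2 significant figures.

1.9 M

With Pb²⁺/Pb at the cathode and Zn²⁺/Zn at the anode, E°cell = −0.124 − (−0.764) = +0.640 V (n = 2).
Rearranging E = E° − (0.0592/n)·log Q gives log Q = 2(+0.640 − (+0.660))/0.0592 = −0.676.
For Pb2+(aq) + Zn(s) → Pb(s) + Zn2+(aq), the reaction quotient is Q = [Zn2+(aq)] / [Pb2+(aq)].
Isolating [Pb2+(aq)] in Q = 10^{−0.676} yields log [Pb2+(aq)] = 0.285, i.e. 1.9 M.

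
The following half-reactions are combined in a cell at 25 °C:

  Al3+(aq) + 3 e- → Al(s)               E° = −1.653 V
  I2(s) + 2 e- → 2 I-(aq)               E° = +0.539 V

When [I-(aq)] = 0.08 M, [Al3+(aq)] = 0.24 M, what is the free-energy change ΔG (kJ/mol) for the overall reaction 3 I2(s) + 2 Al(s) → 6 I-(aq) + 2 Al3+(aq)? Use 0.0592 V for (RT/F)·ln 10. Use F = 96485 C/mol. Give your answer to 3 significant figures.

−1310 kJ/mol

With I₂/I⁻ reduced at the cathode, E°cell = +0.539 − (−1.653) = +2.192 V and n = 6.
Here Q = [I-(aq)]^6·[Al3+(aq)]^2 = 1.51×10^−8 (log Q = −7.821), giving E = +2.192 − (0.0592/6)·(−7.821) = +2.2692 V.
ΔG = −nFE = −(6)(96485)(+2.2692) J/mol = −1310 kJ/mol.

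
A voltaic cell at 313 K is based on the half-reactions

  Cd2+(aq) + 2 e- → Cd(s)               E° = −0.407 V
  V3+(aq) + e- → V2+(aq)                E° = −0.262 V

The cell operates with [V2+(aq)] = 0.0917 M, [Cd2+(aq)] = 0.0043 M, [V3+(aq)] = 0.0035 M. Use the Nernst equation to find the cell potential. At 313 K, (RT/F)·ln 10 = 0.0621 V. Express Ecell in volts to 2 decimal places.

+0.13 V

The V³⁺/V²⁺ couple has the more positive E°, so it is the cathode; Cd²⁺/Cd is the anode.
E°cell = E°cat − E°an = −0.262 − (−0.407) = +0.145 V; n = 2.
The balanced reaction is 2 V3+(aq) + Cd(s) → 2 V2+(aq) + Cd2+(aq), so Q = ([V2+(aq)]^2·[Cd2+(aq)]) / [V3+(aq)]^2 = 2.95 and log Q = 0.470.
Applying E = E° − (RT ln10/nF)·log Q gives +0.145 − (0.0621/2)(0.470) = +0.13 V.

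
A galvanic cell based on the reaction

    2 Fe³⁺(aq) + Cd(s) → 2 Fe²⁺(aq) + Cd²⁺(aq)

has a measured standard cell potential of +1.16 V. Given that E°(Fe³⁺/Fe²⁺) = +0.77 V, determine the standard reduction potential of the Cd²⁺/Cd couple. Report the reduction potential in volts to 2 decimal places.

−0.39 V

In the reaction as written the Fe³⁺/Fe²⁺ couple is reduced (cathode) and Cd²⁺/Cd is oxidized (anode), so E°cell = E°(Fe³⁺/Fe²⁺) − E°(Cd²⁺/Cd).
E°(Cd²⁺/Cd) = E°(cathode) − E°cell = +0.77 − (+1.16) = −0.39 V.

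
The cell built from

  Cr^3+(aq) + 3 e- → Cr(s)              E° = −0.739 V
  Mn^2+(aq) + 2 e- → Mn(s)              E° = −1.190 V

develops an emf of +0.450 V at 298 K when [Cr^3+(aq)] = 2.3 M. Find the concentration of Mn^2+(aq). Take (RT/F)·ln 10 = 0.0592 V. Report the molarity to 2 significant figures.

With Cr³⁺/Cr at the cathode and Mn²⁺/Mn at the anode, E°cell = −0.739 − (−1.190) = +0.451 V (n = 6).
Rearranging E = E° − (0.0592/n)·log Q gives log Q = 6(+0.451 − (+0.450))/0.0592 = 0.101.
The balanced reaction is 2 Cr^3+(aq) + 3 Mn(s) → 2 Cr(s) + 3 Mn^2+(aq), so Q = [Mn^2+(aq)]^3 / [Cr^3+(aq)]^2.
Solving for the unknown gives log [Mn^2+(aq)] = 0.275, so [Mn^2+(aq)] ≈ 1.9 M.

1.9 M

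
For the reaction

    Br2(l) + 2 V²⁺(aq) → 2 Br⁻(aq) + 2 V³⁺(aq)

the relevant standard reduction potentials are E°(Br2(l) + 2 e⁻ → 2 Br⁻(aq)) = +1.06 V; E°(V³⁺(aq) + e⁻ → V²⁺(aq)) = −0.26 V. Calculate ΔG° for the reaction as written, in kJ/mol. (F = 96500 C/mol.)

−255 kJ/mol

In the reaction as written Br2(l) is reduced, so the Br₂/Br⁻ couple is the cathode and V³⁺/V²⁺ is the anode.
E°cell = +1.06 − (−0.26) = +1.32 V; balancing electrons gives n = 2.
ΔG° = −nFE°cell = −(2)(96500)(+1.32) J/mol = −255 kJ/mol.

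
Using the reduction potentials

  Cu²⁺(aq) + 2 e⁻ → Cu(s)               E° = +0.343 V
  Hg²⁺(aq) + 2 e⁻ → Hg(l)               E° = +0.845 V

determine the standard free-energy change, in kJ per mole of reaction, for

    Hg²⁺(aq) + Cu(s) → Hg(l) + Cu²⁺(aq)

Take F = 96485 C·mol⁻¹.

−96.9 kJ/mol

In the reaction as written Hg²⁺(aq) is reduced, so the Hg²⁺/Hg couple is the cathode and Cu²⁺/Cu is the anode.
E°cell = +0.845 − (+0.343) = +0.502 V; balancing electrons gives n = 2.
ΔG° = −nFE°cell = −(2)(96485)(+0.502) J/mol = −96.9 kJ/mol.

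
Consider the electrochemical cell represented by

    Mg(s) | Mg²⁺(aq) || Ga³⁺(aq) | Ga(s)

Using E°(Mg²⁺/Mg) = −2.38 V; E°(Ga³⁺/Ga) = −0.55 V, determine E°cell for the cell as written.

By convention the left-hand electrode in cell notation is the anode (oxidation) and the right-hand electrode is the cathode (reduction).
E°cell = E°(right) − E°(left) = −0.55 − (−2.38) = +1.83 V.

+1.83 V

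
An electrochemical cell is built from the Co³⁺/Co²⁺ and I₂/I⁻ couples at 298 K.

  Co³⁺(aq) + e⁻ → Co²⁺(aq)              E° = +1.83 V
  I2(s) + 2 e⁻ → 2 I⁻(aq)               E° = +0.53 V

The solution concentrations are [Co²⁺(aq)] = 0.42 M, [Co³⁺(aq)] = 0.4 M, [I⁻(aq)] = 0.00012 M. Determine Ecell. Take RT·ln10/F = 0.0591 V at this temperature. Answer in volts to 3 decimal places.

+1.067 V

Co³⁺/Co²⁺ is reduced (cathode, E° = +1.83 V) and I₂/I⁻ is oxidized (anode).
The standard potential is +1.83 − (+0.53) = +1.30 V and the balanced reaction transfers n = 2 electrons.
The balanced reaction is 2 Co³⁺(aq) + 2 I⁻(aq) → 2 Co²⁺(aq) + I2(s), so Q = [Co²⁺(aq)]^2 / ([Co³⁺(aq)]^2·[I⁻(aq)]^2) = 7.66×10^7 and log Q = 7.884.
E = E° − (0.0591/n)·log Q = +1.30 − (0.0591/2)(7.884) = +1.067 V.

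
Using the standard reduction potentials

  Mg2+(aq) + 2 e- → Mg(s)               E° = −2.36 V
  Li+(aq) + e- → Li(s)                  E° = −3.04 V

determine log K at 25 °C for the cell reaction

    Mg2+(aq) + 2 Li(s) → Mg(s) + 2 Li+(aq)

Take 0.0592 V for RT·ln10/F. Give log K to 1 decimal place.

log K = 23.0

The Mg²⁺/Mg couple is reduced (cathode); E°cell = −2.36 − (−3.04) = +0.68 V with n = 2.
At equilibrium E = 0, so log K = nE°cell / 0.0592 = (2)(+0.68) / 0.0592 = 23.0.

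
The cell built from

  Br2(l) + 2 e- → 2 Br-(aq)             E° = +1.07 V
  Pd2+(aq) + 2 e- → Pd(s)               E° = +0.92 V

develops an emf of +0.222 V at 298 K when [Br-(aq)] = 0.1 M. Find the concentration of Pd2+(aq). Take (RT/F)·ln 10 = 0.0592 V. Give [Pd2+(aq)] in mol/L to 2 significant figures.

With Br₂/Br⁻ at the cathode and Pd²⁺/Pd at the anode, E°cell = +1.07 − (+0.92) = +0.15 V (n = 2).
Rearranging E = E° − (0.0592/n)·log Q gives log Q = 2(+0.15 − (+0.222))/0.0592 = −2.432.
Balancing electrons gives Br2(l) + Pd(s) → 2 Br-(aq) + Pd2+(aq); thus Q = [Br-(aq)]^2·[Pd2+(aq)].
Isolating [Pd2+(aq)] in Q = 10^{−2.432} yields log [Pd2+(aq)] = −0.432, i.e. 0.37 M.

0.37 M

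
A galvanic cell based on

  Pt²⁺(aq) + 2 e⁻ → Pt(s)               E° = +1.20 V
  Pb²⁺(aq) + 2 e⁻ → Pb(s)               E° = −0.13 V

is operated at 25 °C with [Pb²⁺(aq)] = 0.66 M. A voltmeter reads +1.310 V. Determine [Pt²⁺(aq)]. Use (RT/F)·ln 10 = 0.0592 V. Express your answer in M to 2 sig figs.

0.14 M

The Pt²⁺/Pt couple has the larger reduction potential, so it is the cathode: E°cell = +1.20 − (−0.13) = +1.33 V and n = 2.
Since E = E° − (0.0592/n)·log Q, log Q = n(E° − E)/0.0592 = 0.676.
The balanced reaction is Pt²⁺(aq) + Pb(s) → Pt(s) + Pb²⁺(aq), so Q = [Pb²⁺(aq)] / [Pt²⁺(aq)].
Solving for the unknown gives log [Pt²⁺(aq)] = −0.856, so [Pt²⁺(aq)] ≈ 0.14 M.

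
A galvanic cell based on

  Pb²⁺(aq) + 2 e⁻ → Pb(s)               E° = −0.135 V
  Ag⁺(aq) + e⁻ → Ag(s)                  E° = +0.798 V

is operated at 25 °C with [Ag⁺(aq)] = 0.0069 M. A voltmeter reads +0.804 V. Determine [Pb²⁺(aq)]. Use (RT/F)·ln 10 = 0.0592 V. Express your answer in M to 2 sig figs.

1.1 M

With Ag⁺/Ag at the cathode and Pb²⁺/Pb at the anode, E°cell = +0.798 − (−0.135) = +0.933 V (n = 2).
Rearranging E = E° − (0.0592/n)·log Q gives log Q = 2(+0.933 − (+0.804))/0.0592 = 4.358.
For 2 Ag⁺(aq) + Pb(s) → 2 Ag(s) + Pb²⁺(aq), the reaction quotient is Q = [Pb²⁺(aq)] / [Ag⁺(aq)]^2.
Substituting the known concentrations and solving, log [Pb²⁺(aq)] = 0.036 and [Pb²⁺(aq)] = 1.1 M.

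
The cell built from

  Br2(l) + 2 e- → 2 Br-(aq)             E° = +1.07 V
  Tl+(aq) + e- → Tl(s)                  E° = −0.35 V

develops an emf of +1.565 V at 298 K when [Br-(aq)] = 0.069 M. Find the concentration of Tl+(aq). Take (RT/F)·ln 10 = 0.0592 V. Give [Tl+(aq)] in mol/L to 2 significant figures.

The Br₂/Br⁻ couple has the larger reduction potential, so it is the cathode: E°cell = +1.07 − (−0.35) = +1.42 V and n = 2.
From the Nernst equation, log Q = n(E° − E)/0.0592 = 2·(+1.42 − (+1.565))/0.0592 = −4.899.
For Br2(l) + 2 Tl(s) → 2 Br-(aq) + 2 Tl+(aq), the reaction quotient is Q = [Br-(aq)]^2·[Tl+(aq)]^2.
Substituting the known concentrations and solving, log [Tl+(aq)] = −1.288 and [Tl+(aq)] = 0.052 M.

0.052 M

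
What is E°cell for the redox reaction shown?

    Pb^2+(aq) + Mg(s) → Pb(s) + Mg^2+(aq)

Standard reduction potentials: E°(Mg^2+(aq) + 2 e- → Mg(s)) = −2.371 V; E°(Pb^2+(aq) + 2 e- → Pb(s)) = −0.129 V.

Pb^2+(aq) gains electrons, so the Pb²⁺/Pb couple is the cathode; the Mg²⁺/Mg couple is the anode.
E°cell = E°(cathode) − E°(anode) = −0.129 − (−2.371) = +2.242 V.
The positive value indicates the reaction is spontaneous as written.

+2.242 V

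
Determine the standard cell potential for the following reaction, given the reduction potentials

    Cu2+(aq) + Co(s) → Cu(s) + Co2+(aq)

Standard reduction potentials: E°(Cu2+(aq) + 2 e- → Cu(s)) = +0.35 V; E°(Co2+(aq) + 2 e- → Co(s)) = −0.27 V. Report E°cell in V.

+0.62 V

In the reaction as written, Cu2+(aq) is reduced (cathode) and Co2+(aq) is produced by oxidation at the anode.
E°cell = E°(cathode) − E°(anode) = +0.35 − (−0.27) = +0.62 V.
The positive value indicates the reaction is spontaneous as written.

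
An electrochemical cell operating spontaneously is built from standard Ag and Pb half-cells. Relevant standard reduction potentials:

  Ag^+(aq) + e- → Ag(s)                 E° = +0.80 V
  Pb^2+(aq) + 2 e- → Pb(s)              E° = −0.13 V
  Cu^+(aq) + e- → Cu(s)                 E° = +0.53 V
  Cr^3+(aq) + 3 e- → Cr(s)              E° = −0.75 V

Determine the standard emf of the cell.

+0.93 V

Of the two couples in this cell, the one with the more positive reduction potential is reduced at the cathode: here that is Ag⁺/Ag (+0.80 V); Pb²⁺/Pb (−0.13 V) is the anode.
E°cell = E°(cathode) − E°(anode) = +0.80 − (−0.13) = +0.93 V.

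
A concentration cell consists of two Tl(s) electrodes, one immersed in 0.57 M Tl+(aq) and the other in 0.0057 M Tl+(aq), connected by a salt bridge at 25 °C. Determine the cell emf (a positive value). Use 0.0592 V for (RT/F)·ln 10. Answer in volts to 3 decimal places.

For a concentration cell E°cell = 0, since both electrodes use the same couple.
The compartment with the higher Tl+(aq) concentration (0.57 M) acts as the cathode; ions are reduced there and produced at the dilute (0.0057 M) anode.
With n = 1, Ecell = −(0.0592/1)·log([dilute]/[conc]) = −(0.0592/1)·log(0.0057/0.57) = +0.118 V.

0.118 V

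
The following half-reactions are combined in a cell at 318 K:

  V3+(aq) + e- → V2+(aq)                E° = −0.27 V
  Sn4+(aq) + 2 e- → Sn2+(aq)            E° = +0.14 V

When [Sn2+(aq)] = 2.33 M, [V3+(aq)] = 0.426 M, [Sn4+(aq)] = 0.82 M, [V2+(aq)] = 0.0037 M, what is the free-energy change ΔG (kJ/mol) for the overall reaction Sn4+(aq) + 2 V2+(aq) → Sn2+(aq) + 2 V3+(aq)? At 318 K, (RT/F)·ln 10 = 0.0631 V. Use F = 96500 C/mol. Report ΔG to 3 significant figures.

E°cell = +0.14 − (−0.27) = +0.41 V; the balanced reaction transfers n = 2 electrons.
Q = ([Sn2+(aq)]·[V3+(aq)]^2) / ([Sn4+(aq)]·[V2+(aq)]^2) = 3.77×10^4, so log Q = 4.576 and E = +0.41 − (0.0631/2)(4.576) = +0.2656 V.
ΔG = −nFE = −(2)(96500)(+0.2656) J/mol = −51.3 kJ/mol.

−51.3 kJ/mol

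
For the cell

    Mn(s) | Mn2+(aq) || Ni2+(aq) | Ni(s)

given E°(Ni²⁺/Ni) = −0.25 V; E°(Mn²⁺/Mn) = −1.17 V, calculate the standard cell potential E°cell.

By convention the left-hand electrode in cell notation is the anode (oxidation) and the right-hand electrode is the cathode (reduction).
E°cell = E°(right) − E°(left) = −0.25 − (−1.17) = +0.92 V.

+0.92 V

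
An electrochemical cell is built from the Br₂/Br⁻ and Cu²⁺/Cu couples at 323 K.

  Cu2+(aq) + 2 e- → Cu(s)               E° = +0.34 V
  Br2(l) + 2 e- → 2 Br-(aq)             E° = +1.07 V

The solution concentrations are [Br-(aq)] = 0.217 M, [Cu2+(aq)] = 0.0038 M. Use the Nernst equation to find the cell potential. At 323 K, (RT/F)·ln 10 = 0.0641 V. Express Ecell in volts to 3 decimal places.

+0.850 V

Br₂/Br⁻ is reduced (cathode, E° = +1.07 V) and Cu²⁺/Cu is oxidized (anode).
The standard potential is +1.07 − (+0.34) = +0.73 V and the balanced reaction transfers n = 2 electrons.
Balancing gives Br2(l) + Cu(s) → 2 Br-(aq) + Cu2+(aq); hence Q = [Br-(aq)]^2·[Cu2+(aq)] = 0.000179 (log Q = −3.747).
E = E° − (0.0641/n)·log Q = +0.73 − (0.0641/2)(−3.747) = +0.850 V.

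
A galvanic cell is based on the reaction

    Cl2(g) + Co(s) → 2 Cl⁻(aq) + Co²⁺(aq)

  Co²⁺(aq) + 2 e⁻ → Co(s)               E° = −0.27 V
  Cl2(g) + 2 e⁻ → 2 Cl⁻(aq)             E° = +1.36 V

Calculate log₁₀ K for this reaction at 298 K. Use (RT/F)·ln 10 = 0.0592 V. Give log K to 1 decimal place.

The Cl₂/Cl⁻ couple is reduced (cathode); E°cell = +1.36 − (−0.27) = +1.63 V with n = 2.
At equilibrium E = 0, so log K = nE°cell / 0.0592 = (2)(+1.63) / 0.0592 = 55.1.

log K = 55.1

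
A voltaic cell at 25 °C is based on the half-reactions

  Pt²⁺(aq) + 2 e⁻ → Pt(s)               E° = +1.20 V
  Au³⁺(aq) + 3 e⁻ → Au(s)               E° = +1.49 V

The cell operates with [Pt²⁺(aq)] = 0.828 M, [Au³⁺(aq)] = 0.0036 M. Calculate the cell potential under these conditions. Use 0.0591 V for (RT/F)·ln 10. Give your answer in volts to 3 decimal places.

+0.244 V

Since E°(Au³⁺/Au) > E°(Pt²⁺/Pt), Au³⁺/Au serves as the cathode.
E°cell = E°cat − E°an = +1.49 − (+1.20) = +0.29 V; n = 6.
Balancing gives 2 Au³⁺(aq) + 3 Pt(s) → 2 Au(s) + 3 Pt²⁺(aq); hence Q = [Pt²⁺(aq)]^3 / [Au³⁺(aq)]^2 = 4.38×10^4 (log Q = 4.641).
Applying E = E° − (RT ln10/nF)·log Q gives +0.29 − (0.0591/6)(4.641) = +0.244 V.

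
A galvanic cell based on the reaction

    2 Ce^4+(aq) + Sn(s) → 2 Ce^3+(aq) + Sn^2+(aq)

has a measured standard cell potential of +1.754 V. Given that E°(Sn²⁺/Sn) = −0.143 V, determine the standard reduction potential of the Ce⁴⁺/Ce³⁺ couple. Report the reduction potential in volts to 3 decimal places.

In the reaction as written the Ce⁴⁺/Ce³⁺ couple is reduced (cathode) and Sn²⁺/Sn is oxidized (anode), so E°cell = E°(Ce⁴⁺/Ce³⁺) − E°(Sn²⁺/Sn).
E°(Ce⁴⁺/Ce³⁺) = E°cell + E°(anode) = +1.754 + (−0.143) = +1.611 V.

+1.611 V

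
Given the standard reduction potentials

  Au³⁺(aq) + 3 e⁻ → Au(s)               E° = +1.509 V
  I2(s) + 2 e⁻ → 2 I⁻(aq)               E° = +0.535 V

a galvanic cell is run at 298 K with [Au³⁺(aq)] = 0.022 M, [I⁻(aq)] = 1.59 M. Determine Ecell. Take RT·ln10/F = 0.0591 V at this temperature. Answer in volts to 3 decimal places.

+0.953 V

The Au³⁺/Au couple has the more positive E°, so it is the cathode; I₂/I⁻ is the anode.
E°cell = E°cat − E°an = +1.509 − (+0.535) = +0.974 V; n = 6.
Balancing gives 2 Au³⁺(aq) + 6 I⁻(aq) → 2 Au(s) + 3 I2(s); hence Q = 1 / ([Au³⁺(aq)]^2·[I⁻(aq)]^6) = 128 (log Q = 2.107).
By the Nernst equation, E = +0.974 − (0.0591/6)·(2.107) = +0.953 V.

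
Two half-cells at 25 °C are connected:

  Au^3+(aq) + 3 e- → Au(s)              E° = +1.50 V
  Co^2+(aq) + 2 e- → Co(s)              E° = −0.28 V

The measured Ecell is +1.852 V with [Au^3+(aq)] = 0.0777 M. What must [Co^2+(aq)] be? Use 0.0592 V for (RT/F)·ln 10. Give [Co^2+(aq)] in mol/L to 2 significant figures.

The Au³⁺/Au couple has the larger reduction potential, so it is the cathode: E°cell = +1.50 − (−0.28) = +1.78 V and n = 6.
Rearranging E = E° − (0.0592/n)·log Q gives log Q = 6(+1.78 − (+1.852))/0.0592 = −7.297.
The balanced reaction is 2 Au^3+(aq) + 3 Co(s) → 2 Au(s) + 3 Co^2+(aq), so Q = [Co^2+(aq)]^3 / [Au^3+(aq)]^2.
Solving for the unknown gives log [Co^2+(aq)] = −3.172, so [Co^2+(aq)] ≈ 0.00067 M.

0.00067 M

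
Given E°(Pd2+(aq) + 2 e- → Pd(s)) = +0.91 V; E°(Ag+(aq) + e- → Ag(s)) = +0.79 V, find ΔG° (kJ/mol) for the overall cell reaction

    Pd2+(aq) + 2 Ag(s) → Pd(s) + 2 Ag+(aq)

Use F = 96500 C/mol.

In the reaction as written Pd2+(aq) is reduced, so the Pd²⁺/Pd couple is the cathode and Ag⁺/Ag is the anode.
E°cell = +0.91 − (+0.79) = +0.12 V; balancing electrons gives n = 2.
ΔG° = −nFE°cell = −(2)(96500)(+0.12) J/mol = −23.2 kJ/mol.

−23.2 kJ/mol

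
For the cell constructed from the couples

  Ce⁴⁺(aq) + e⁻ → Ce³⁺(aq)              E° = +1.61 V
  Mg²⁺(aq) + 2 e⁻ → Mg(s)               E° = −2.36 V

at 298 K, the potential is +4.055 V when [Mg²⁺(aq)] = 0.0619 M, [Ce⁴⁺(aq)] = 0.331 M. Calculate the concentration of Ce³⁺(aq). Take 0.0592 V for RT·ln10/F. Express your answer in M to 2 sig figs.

0.049 M

Ce⁴⁺/Ce³⁺ is the cathode (higher E°); E°cell = +1.61 − (−2.36) = +3.97 V with n = 2.
From the Nernst equation, log Q = n(E° − E)/0.0592 = 2·(+3.97 − (+4.055))/0.0592 = −2.872.
For 2 Ce⁴⁺(aq) + Mg(s) → 2 Ce³⁺(aq) + Mg²⁺(aq), the reaction quotient is Q = ([Ce³⁺(aq)]^2·[Mg²⁺(aq)]) / [Ce⁴⁺(aq)]^2.
Isolating [Ce³⁺(aq)] in Q = 10^{−2.872} yields log [Ce³⁺(aq)] = −1.312, i.e. 0.049 M.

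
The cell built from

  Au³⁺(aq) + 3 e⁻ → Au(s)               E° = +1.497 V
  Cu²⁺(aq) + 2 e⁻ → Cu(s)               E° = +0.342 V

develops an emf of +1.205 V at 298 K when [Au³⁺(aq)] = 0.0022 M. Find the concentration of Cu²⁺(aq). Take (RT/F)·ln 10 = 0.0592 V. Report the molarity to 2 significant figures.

Au³⁺/Au is the cathode (higher E°); E°cell = +1.497 − (+0.342) = +1.155 V with n = 6.
From the Nernst equation, log Q = n(E° − E)/0.0592 = 6·(+1.155 − (+1.205))/0.0592 = −5.068.
Balancing electrons gives 2 Au³⁺(aq) + 3 Cu(s) → 2 Au(s) + 3 Cu²⁺(aq); thus Q = [Cu²⁺(aq)]^3 / [Au³⁺(aq)]^2.
Isolating [Cu²⁺(aq)] in Q = 10^{−5.068} yields log [Cu²⁺(aq)] = −3.461, i.e. 0.00035 M.

0.00035 M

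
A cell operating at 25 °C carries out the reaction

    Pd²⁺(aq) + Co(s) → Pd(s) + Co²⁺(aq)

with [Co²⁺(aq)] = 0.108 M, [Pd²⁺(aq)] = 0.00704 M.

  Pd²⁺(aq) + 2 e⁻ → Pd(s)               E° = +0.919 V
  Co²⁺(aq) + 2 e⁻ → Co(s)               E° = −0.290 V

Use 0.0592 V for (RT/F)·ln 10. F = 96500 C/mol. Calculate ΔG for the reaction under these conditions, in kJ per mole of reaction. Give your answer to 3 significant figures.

E°cell = +0.919 − (−0.290) = +1.209 V; the balanced reaction transfers n = 2 electrons.
Q = [Co²⁺(aq)] / [Pd²⁺(aq)] = 15.3, so log Q = 1.186 and E = +1.209 − (0.0592/2)(1.186) = +1.1739 V.
Finally ΔG = −nFE = −(2)(96500 C/mol)(+1.1739 V) = −227 kJ/mol.

−227 kJ/mol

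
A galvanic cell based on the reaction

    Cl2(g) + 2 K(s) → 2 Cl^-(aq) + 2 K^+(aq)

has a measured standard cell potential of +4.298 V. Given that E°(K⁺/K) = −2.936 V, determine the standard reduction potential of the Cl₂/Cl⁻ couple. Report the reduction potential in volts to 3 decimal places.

+1.362 V

In the reaction as written the Cl₂/Cl⁻ couple is reduced (cathode) and K⁺/K is oxidized (anode), so E°cell = E°(Cl₂/Cl⁻) − E°(K⁺/K).
E°(Cl₂/Cl⁻) = E°cell + E°(anode) = +4.298 + (−2.936) = +1.362 V.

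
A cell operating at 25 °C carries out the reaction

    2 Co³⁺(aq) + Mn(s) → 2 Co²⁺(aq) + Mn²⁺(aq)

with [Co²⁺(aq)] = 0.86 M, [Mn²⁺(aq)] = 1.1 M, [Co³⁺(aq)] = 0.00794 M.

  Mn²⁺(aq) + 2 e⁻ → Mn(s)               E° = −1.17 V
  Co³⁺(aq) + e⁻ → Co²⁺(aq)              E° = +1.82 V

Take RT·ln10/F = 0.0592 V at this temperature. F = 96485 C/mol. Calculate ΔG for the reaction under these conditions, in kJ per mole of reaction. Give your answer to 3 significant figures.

E°cell = +1.82 − (−1.17) = +2.99 V; the balanced reaction transfers n = 2 electrons.
Here Q = ([Co²⁺(aq)]^2·[Mn²⁺(aq)]) / [Co³⁺(aq)]^2 = 1.29×10^4 (log Q = 4.111), giving E = +2.99 − (0.0592/2)·(4.111) = +2.8683 V.
Then ΔG = −nFE = −2 × 96485 × +2.8683 J/mol = −553 kJ/mol.

−553 kJ/mol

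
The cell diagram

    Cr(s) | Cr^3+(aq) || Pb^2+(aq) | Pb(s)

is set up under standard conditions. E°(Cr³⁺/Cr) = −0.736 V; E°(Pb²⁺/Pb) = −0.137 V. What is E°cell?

By convention the left-hand electrode in cell notation is the anode (oxidation) and the right-hand electrode is the cathode (reduction).
E°cell = E°(right) − E°(left) = −0.137 − (−0.736) = +0.599 V.

+0.599 V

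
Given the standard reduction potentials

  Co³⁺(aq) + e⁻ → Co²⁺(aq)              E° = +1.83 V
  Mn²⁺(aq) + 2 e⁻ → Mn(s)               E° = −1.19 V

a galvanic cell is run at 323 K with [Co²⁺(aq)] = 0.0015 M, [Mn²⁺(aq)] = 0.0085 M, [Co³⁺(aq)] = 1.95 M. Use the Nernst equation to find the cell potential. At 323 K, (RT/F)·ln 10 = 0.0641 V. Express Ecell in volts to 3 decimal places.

+3.286 V

Since E°(Co³⁺/Co²⁺) > E°(Mn²⁺/Mn), Co³⁺/Co²⁺ serves as the cathode.
E°cell = E°cat − E°an = +1.83 − (−1.19) = +3.02 V; n = 2.
For the overall reaction 2 Co³⁺(aq) + Mn(s) → 2 Co²⁺(aq) + Mn²⁺(aq), Q = ([Co²⁺(aq)]^2·[Mn²⁺(aq)]) / [Co³⁺(aq)]^2 = 5.03×10^−9, giving log Q = −8.298.
E = E° − (0.0641/n)·log Q = +3.02 − (0.0641/2)(−8.298) = +3.286 V.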